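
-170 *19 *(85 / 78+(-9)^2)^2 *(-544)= 18009781105520 / 1521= 11840750233.74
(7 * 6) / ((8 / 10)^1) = 105 / 2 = 52.50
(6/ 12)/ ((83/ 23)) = 23/ 166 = 0.14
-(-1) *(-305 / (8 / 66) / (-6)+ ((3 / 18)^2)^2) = 543511 / 1296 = 419.38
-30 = -30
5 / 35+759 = 5314 / 7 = 759.14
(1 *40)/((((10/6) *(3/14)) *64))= 7/4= 1.75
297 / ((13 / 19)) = 5643 / 13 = 434.08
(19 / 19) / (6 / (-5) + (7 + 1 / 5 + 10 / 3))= 3 / 28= 0.11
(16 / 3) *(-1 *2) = -32 / 3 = -10.67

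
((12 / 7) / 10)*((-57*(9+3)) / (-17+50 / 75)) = 12312 / 1715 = 7.18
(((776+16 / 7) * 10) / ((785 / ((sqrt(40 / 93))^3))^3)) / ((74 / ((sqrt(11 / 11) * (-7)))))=-371916800 * sqrt(930) / 332042877899376471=-0.00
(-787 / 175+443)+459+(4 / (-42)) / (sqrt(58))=157063 / 175 - sqrt(58) / 609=897.49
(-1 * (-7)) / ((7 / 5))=5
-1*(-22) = 22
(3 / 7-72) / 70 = -501 / 490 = -1.02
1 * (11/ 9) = 11/ 9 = 1.22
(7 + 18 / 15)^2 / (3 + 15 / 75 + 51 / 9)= 5043 / 665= 7.58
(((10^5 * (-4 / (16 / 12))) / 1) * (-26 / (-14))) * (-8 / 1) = 4457142.86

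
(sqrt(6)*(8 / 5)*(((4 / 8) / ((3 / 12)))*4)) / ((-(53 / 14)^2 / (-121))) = 1517824*sqrt(6) / 14045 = 264.71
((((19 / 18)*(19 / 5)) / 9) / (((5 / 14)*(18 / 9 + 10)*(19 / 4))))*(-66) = -2926 / 2025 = -1.44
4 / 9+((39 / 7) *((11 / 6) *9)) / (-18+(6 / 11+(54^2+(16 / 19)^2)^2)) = 682953334098565 / 1536607641395232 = 0.44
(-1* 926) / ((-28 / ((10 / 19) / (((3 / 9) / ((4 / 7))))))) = 27780 / 931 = 29.84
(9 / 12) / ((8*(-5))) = -3 / 160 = -0.02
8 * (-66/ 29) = -528/ 29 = -18.21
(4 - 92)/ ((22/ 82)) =-328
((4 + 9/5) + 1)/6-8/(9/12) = -143/15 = -9.53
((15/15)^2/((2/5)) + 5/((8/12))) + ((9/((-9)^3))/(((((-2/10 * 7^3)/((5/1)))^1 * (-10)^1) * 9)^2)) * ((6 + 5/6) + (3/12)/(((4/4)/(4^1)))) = 185254820185/18525482136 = 10.00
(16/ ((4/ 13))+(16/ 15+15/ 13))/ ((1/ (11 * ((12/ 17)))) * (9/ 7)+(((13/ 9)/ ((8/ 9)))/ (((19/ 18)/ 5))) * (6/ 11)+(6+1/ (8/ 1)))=123746392/ 23939175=5.17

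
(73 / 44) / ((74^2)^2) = 73 / 1319409344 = 0.00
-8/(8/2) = -2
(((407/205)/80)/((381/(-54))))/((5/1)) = -3663/5207000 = -0.00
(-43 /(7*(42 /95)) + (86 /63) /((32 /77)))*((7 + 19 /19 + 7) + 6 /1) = -74863 /336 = -222.81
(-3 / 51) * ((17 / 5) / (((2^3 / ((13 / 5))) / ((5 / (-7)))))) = 13 / 280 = 0.05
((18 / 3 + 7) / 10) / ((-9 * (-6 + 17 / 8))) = 52 / 1395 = 0.04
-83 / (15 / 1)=-83 / 15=-5.53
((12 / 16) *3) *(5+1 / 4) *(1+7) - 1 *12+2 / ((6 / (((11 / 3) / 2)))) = 748 / 9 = 83.11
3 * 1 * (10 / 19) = 30 / 19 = 1.58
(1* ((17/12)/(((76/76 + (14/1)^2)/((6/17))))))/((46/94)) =47/9062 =0.01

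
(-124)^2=15376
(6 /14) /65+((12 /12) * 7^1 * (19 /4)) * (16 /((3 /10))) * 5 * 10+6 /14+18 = 121055164 /1365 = 88685.10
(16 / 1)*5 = 80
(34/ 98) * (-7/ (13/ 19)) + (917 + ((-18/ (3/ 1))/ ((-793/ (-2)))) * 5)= 5070144/ 5551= 913.37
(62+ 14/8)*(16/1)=1020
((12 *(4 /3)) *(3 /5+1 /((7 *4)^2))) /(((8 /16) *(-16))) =-2357 /1960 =-1.20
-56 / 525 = -0.11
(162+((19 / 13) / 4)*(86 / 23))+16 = 179.37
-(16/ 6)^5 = -32768/ 243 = -134.85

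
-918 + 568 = -350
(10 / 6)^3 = 125 / 27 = 4.63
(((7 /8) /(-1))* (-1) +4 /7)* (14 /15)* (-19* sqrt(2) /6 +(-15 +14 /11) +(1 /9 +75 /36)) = -13701 /880 - 171* sqrt(2) /40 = -21.62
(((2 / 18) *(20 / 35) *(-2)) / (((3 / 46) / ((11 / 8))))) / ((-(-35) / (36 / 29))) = -2024 / 21315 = -0.09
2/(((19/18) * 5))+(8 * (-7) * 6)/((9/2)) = -21172/285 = -74.29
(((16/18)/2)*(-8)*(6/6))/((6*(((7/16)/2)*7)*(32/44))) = -704/1323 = -0.53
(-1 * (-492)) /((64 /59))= 7257 /16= 453.56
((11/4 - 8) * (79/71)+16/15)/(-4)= 20341/17040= 1.19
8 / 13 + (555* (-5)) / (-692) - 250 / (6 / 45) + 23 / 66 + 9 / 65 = -2775548891 / 1484340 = -1869.89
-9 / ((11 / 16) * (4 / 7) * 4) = -63 / 11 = -5.73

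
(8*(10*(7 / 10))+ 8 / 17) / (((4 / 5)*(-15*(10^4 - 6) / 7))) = -280 / 84949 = -0.00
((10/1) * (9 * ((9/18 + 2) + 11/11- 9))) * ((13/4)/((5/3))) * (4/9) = -429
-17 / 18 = -0.94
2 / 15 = 0.13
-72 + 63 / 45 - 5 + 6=-348 / 5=-69.60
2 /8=1 /4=0.25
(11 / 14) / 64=11 / 896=0.01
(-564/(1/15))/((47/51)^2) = -468180/47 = -9961.28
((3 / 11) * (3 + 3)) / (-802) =-9 / 4411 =-0.00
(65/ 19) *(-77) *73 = -365365/ 19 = -19229.74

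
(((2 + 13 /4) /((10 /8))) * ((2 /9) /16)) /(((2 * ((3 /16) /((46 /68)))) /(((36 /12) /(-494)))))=-161 /251940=-0.00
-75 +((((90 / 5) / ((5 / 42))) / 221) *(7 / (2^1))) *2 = -77583 / 1105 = -70.21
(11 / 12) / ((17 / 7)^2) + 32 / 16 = 7475 / 3468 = 2.16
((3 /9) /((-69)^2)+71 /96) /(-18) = -338063 /8227008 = -0.04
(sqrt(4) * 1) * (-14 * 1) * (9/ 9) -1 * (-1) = -27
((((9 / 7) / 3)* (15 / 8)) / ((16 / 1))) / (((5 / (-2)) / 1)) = -9 / 448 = -0.02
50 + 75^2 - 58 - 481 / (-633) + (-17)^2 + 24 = 5930.76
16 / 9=1.78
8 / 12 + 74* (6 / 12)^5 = 143 / 48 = 2.98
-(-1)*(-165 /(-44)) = 15 /4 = 3.75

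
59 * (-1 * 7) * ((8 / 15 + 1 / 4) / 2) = -19411 / 120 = -161.76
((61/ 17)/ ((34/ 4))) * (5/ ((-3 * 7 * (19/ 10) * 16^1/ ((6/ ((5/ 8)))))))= -1220/ 38437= -0.03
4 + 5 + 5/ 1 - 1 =13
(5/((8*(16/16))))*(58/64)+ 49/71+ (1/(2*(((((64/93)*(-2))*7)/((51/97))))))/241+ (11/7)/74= 1.28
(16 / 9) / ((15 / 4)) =64 / 135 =0.47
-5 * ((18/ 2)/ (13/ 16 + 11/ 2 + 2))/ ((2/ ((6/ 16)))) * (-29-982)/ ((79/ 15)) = 2047275/ 10507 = 194.85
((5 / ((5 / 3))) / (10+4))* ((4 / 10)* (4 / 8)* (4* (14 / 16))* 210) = 63 / 2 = 31.50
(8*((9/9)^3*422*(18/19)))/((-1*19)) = -60768/361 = -168.33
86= 86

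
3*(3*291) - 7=2612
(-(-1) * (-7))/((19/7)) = -49/19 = -2.58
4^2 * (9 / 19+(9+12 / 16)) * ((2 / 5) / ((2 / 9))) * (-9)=-251748 / 95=-2649.98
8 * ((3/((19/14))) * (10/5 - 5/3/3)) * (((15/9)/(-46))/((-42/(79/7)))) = 20540/82593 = 0.25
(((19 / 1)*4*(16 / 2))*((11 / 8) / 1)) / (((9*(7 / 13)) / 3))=10868 / 21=517.52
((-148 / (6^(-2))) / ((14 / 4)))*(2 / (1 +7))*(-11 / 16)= 3663 / 14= 261.64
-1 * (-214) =214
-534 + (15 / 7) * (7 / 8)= -4257 / 8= -532.12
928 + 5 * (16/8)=938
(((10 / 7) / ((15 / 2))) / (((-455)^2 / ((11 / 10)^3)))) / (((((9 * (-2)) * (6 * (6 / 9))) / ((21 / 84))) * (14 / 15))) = -1331 / 292153680000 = -0.00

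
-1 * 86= -86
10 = 10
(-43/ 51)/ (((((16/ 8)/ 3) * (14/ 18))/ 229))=-88623/ 238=-372.37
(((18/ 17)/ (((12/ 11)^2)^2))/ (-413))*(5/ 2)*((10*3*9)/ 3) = -366025/ 898688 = -0.41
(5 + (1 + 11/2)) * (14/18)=161/18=8.94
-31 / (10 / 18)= -279 / 5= -55.80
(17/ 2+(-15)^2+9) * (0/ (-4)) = 0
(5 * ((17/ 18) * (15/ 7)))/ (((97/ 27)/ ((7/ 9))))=425/ 194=2.19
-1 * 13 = -13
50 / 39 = 1.28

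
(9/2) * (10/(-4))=-11.25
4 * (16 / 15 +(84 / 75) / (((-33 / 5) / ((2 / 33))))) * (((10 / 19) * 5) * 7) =1610560 / 20691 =77.84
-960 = -960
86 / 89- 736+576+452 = 26074 / 89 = 292.97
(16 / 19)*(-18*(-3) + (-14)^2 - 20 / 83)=331680 / 1577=210.32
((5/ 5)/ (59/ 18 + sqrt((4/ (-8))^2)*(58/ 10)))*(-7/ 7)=-45/ 278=-0.16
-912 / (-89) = 912 / 89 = 10.25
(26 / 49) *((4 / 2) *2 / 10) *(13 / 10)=338 / 1225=0.28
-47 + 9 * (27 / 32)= -1261 / 32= -39.41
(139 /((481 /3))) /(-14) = -417 /6734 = -0.06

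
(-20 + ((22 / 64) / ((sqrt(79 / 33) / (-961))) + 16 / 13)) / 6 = -10571*sqrt(2607) / 15168 -122 / 39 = -38.71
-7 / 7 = -1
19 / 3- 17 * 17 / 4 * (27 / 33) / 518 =425245 / 68376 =6.22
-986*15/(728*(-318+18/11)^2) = -2057/10133760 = -0.00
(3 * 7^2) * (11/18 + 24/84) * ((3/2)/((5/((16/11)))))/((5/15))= 9492/55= 172.58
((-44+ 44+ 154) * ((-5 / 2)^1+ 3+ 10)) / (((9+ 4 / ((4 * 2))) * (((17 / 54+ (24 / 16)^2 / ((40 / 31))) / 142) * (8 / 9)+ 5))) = 2231848080 / 65730367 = 33.95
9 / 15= 3 / 5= 0.60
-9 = -9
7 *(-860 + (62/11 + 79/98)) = -920135/154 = -5974.90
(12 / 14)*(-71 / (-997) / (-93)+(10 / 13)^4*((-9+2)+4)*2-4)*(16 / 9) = -517059384160 / 55612294101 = -9.30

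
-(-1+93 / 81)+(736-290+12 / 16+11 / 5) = 242353 / 540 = 448.80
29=29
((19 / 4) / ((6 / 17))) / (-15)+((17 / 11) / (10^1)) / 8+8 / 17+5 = 618359 / 134640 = 4.59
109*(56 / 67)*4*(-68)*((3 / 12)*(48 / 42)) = -474368 / 67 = -7080.12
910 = 910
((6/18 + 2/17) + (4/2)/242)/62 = 1417/191301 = 0.01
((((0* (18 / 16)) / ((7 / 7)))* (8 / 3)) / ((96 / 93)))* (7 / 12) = 0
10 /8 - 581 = -2319 /4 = -579.75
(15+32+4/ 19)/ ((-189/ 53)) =-15847/ 1197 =-13.24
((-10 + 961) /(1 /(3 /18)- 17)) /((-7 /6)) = 5706 /77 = 74.10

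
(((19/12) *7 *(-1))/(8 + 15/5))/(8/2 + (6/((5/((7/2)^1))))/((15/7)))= -3325/19668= -0.17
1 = 1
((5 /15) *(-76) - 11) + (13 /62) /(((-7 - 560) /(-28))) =-91207 /2511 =-36.32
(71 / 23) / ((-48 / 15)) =-355 / 368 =-0.96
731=731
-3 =-3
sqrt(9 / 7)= 3 * sqrt(7) / 7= 1.13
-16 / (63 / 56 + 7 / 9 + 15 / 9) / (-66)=192 / 2827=0.07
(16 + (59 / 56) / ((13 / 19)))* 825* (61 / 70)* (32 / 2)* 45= 5783399325 / 637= 9079119.82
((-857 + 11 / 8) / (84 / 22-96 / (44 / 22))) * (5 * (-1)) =-376475 / 3888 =-96.83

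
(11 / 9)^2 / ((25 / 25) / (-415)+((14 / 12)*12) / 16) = 401720 / 234657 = 1.71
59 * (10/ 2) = 295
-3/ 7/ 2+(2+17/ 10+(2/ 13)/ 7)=228/ 65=3.51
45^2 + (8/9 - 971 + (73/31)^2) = 9171695/8649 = 1060.43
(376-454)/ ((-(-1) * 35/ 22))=-1716/ 35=-49.03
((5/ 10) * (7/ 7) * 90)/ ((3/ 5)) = 75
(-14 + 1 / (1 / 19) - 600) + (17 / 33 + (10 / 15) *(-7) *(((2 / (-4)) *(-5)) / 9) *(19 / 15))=-531149 / 891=-596.13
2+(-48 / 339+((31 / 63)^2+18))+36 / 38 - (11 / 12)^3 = 11058868229 / 545372352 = 20.28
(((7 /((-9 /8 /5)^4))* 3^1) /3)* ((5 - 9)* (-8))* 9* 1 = 786611.80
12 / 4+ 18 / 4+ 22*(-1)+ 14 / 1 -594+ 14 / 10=-5931 / 10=-593.10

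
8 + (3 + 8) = 19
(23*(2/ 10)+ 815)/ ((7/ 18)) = 2107.54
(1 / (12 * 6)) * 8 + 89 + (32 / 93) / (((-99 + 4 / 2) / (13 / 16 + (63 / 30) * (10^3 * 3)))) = 1806736 / 27063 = 66.76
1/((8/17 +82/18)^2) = 23409/591361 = 0.04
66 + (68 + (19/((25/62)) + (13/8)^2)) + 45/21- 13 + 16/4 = 1981319/11200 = 176.90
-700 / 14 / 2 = -25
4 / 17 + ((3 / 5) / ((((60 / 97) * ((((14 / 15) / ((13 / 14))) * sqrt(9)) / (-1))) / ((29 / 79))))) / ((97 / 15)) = 228517 / 1052912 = 0.22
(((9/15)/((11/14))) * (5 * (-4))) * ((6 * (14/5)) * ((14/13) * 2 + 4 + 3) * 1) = -1679328/715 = -2348.71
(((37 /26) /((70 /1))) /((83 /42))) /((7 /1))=111 /75530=0.00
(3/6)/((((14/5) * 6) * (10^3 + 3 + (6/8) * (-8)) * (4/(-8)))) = -5/83748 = -0.00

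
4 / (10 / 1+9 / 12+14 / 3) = 48 / 185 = 0.26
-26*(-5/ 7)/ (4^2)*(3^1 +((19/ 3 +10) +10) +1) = 845/ 24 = 35.21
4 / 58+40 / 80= 33 / 58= 0.57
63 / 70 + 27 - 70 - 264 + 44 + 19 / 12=-15631 / 60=-260.52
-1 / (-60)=1 / 60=0.02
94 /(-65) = -94 /65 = -1.45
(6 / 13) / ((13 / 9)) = 54 / 169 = 0.32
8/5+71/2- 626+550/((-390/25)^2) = -4461397/7605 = -586.64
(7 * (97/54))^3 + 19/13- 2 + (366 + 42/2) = 4860708043/2047032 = 2374.51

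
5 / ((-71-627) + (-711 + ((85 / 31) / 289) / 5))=-2635 / 742542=-0.00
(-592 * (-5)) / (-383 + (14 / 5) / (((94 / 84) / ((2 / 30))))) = -3478000 / 449829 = -7.73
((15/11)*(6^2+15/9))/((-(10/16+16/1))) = -4520/1463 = -3.09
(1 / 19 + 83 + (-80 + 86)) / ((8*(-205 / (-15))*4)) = 1269 / 6232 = 0.20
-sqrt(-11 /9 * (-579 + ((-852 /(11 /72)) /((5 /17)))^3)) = -sqrt(5670652601206176585) /825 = -2886440.25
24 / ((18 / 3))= 4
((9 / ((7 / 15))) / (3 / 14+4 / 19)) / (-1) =-5130 / 113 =-45.40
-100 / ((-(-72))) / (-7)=25 / 126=0.20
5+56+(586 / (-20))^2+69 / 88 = 2024603 / 2200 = 920.27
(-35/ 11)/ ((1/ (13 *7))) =-3185/ 11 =-289.55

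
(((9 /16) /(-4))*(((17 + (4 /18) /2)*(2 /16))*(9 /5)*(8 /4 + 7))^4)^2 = 4308746025118042258524081 /104857600000000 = 41091404200.73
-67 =-67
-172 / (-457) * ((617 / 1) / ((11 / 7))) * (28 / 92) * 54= 280804104 / 115621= 2428.66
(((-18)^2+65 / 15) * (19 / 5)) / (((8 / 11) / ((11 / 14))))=452903 / 336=1347.93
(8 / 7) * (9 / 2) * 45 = 231.43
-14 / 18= -7 / 9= -0.78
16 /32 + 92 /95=279 /190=1.47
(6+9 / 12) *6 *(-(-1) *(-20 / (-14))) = 405 / 7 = 57.86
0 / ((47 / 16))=0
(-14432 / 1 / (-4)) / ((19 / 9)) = 1709.05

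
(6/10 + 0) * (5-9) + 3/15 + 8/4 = -1/5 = -0.20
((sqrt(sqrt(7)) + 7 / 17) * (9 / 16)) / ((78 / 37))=777 / 7072 + 111 * 7^(1 / 4) / 416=0.54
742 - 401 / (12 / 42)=-1323 / 2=-661.50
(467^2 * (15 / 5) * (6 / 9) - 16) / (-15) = -436162 / 15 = -29077.47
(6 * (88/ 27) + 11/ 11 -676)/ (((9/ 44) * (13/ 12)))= -1038224/ 351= -2957.90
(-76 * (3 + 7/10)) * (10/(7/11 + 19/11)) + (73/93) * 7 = -1431695/1209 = -1184.20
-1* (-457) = 457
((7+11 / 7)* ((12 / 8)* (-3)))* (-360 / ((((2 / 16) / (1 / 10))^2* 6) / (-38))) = -393984 / 7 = -56283.43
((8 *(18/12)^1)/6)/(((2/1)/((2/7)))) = 2/7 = 0.29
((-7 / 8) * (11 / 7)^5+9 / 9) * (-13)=1843959 / 19208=96.00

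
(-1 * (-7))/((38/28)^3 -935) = -19208/2558781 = -0.01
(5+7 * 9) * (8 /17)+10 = 42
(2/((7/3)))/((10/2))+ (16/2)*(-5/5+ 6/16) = -4.83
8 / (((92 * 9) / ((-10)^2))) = 200 / 207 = 0.97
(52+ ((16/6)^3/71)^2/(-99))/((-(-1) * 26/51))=160803564638/1576527381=102.00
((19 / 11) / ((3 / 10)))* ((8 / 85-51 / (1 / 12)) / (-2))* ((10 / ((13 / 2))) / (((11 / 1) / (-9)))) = -59293680 / 26741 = -2217.33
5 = 5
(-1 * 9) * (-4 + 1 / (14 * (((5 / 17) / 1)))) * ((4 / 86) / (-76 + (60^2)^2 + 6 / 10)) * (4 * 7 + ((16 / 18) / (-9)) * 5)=585964 / 175542178707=0.00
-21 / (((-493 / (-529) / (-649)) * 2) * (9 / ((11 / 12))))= 26435717 / 35496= 744.75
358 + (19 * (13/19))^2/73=360.32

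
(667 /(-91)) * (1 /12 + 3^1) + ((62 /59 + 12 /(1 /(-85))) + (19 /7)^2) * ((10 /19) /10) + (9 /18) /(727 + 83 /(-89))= -75.84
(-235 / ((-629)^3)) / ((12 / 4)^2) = 235 / 2239723701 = 0.00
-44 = -44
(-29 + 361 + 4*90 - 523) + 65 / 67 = 11388 / 67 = 169.97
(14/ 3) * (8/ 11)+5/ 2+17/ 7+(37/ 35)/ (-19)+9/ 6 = 214334/ 21945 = 9.77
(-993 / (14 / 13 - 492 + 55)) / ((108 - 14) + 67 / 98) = 421694 / 17528031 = 0.02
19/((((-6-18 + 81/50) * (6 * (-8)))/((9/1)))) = 475/2984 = 0.16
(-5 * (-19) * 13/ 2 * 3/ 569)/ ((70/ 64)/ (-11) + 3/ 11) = 18.79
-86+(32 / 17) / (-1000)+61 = -25.00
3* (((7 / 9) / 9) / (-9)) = -0.03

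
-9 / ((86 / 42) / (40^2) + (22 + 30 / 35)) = -302400 / 768043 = -0.39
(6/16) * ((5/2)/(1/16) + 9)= 147/8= 18.38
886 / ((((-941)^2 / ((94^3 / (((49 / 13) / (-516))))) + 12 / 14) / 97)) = 3351815545810368 / 33125624849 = 101184.98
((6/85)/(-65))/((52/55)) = -33/28730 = -0.00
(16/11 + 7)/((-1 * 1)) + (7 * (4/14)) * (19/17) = -6.22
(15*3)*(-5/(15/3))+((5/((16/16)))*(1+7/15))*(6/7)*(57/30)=-1157/35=-33.06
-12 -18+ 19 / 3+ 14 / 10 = -334 / 15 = -22.27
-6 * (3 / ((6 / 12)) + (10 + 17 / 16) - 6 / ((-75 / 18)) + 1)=-23403 / 200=-117.02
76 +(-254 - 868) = -1046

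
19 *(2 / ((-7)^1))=-38 / 7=-5.43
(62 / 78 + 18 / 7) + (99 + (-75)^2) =1563571 / 273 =5727.37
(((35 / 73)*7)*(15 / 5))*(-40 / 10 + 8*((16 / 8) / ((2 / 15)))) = 85260 / 73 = 1167.95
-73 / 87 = -0.84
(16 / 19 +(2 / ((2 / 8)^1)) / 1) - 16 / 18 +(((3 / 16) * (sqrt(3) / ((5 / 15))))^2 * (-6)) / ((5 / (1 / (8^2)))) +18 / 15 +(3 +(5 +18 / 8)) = 135778573 / 7004160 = 19.39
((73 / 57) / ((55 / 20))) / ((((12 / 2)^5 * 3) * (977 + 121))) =73 / 4015017072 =0.00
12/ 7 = 1.71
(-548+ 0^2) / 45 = -548 / 45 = -12.18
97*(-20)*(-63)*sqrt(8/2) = 244440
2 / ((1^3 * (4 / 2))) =1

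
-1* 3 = -3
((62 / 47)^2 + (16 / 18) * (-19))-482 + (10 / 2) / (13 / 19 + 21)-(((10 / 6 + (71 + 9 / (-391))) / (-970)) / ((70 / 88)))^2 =-406595475040049979257 / 818219701738457500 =-496.93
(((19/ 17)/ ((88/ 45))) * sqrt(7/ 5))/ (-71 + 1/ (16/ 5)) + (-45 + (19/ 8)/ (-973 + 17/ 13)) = -4547767/ 101056 - 114 * sqrt(35)/ 70499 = -45.01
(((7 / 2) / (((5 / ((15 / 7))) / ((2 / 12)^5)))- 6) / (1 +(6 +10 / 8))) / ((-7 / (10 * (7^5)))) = 373391515 / 21384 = 17461.26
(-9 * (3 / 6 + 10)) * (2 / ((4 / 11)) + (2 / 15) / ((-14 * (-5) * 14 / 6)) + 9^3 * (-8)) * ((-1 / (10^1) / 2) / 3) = -128474307 / 14000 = -9176.74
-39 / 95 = -0.41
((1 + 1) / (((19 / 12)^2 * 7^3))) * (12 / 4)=864 / 123823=0.01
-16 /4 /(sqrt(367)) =-4*sqrt(367) /367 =-0.21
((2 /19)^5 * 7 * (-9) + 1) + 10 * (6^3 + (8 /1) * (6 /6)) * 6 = 13441.00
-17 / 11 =-1.55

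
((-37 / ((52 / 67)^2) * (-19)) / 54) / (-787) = -3155767 / 114914592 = -0.03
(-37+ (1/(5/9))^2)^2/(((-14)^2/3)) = 534252/30625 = 17.44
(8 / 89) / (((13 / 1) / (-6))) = -48 / 1157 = -0.04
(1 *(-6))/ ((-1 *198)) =1/ 33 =0.03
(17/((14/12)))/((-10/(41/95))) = -2091/3325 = -0.63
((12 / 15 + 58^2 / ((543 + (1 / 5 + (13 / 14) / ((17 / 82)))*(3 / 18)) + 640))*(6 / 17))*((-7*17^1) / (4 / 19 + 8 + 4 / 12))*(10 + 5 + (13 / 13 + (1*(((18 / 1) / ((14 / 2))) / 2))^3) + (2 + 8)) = -247451261024 / 491458485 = -503.50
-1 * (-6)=6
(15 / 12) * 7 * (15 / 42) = 25 / 8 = 3.12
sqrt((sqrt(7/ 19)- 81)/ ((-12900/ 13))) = sqrt(49037157- 31863 * sqrt(133))/ 24510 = 0.28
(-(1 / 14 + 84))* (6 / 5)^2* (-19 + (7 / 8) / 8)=12806937 / 5600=2286.95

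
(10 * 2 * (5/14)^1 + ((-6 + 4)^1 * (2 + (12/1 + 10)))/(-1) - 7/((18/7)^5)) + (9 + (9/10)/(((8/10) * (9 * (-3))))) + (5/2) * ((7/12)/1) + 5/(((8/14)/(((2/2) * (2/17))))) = 66.53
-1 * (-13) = 13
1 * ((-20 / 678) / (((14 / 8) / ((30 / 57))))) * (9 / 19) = -1200 / 285551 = -0.00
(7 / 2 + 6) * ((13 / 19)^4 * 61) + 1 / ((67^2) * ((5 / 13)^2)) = 195523070067 / 1539502550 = 127.00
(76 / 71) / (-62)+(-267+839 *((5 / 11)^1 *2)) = 12001635 / 24211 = 495.71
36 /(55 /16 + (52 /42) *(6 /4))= 4032 /593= 6.80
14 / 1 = 14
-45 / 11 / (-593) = 45 / 6523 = 0.01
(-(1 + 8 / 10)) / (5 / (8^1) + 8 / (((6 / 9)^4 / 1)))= -72 / 1645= -0.04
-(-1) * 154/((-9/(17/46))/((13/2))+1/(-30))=-1021020/25061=-40.74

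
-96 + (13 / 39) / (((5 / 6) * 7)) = -3358 / 35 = -95.94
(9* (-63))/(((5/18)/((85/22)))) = -86751/11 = -7886.45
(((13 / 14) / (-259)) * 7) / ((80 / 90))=-117 / 4144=-0.03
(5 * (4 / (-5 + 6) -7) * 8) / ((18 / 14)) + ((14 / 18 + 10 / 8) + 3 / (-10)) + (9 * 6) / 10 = -15517 / 180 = -86.21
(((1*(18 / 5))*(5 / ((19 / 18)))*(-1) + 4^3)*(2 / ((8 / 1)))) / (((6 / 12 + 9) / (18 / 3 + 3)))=4014 / 361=11.12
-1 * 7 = -7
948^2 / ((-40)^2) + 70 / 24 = 564.61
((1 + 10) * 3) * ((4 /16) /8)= 33 /32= 1.03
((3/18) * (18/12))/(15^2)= 0.00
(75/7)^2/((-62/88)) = -247500/1519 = -162.94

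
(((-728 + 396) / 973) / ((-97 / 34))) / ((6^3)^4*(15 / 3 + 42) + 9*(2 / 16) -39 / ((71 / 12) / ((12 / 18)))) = 6411584 / 5484610272812345619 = 0.00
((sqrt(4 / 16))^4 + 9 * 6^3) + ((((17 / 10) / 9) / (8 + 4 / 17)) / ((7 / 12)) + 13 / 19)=2172714953 / 1117200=1944.79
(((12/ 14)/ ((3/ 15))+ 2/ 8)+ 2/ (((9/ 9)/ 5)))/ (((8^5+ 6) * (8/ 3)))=1221/ 7341376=0.00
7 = 7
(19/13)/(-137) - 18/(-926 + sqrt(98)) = 63 * sqrt(2)/428689 + 6697763/763495109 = 0.01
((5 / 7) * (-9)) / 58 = -45 / 406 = -0.11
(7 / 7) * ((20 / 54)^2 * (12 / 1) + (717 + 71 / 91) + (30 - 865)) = -2555681 / 22113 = -115.57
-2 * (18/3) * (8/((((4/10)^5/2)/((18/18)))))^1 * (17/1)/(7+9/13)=-82875/2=-41437.50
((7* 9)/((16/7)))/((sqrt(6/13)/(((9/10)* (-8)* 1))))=-292.11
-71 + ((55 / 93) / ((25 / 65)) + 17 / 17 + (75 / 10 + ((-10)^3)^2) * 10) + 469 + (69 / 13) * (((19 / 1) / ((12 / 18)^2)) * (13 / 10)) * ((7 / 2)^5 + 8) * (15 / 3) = 256814670941 / 23808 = 10786906.54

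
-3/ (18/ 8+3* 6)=-4/ 27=-0.15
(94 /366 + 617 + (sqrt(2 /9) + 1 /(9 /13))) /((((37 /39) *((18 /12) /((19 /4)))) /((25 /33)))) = 6175 *sqrt(2) /7326 + 2097443725 /1340658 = 1565.68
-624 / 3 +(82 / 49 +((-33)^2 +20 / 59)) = 2552789 / 2891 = 883.01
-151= -151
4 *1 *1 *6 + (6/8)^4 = 24.32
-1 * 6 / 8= -3 / 4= -0.75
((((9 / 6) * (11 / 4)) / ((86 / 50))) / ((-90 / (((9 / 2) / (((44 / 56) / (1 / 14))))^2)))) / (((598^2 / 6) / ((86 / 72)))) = -45 / 503506432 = -0.00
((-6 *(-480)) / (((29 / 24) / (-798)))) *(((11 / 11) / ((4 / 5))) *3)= -206841600 / 29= -7132468.97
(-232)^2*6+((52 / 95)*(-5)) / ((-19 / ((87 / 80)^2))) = 322944.17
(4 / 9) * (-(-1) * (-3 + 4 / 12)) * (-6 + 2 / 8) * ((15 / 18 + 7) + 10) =9844 / 81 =121.53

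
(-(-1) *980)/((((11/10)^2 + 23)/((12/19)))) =392000/15333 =25.57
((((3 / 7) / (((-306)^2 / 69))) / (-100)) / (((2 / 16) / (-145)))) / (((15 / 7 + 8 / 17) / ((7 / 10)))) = 4669 / 4758300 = 0.00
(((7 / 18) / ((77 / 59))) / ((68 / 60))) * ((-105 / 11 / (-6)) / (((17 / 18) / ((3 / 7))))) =13275 / 69938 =0.19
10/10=1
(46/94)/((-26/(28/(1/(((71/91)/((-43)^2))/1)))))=-3266/14686607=-0.00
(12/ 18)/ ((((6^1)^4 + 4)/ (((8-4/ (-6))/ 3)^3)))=676/ 54675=0.01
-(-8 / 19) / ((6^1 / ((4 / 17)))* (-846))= -8 / 409887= -0.00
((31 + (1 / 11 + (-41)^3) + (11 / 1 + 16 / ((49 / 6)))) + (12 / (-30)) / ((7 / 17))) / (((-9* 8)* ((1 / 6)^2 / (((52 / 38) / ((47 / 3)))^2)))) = 564674285916 / 2149125055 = 262.75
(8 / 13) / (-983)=-8 / 12779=-0.00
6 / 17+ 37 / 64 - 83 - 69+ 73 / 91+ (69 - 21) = -10125225 / 99008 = -102.27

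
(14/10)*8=56/5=11.20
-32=-32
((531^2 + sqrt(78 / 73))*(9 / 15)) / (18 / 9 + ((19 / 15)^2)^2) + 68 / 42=30375*sqrt(5694) / 16904683 + 179863746289 / 4862991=36986.37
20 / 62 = 10 / 31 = 0.32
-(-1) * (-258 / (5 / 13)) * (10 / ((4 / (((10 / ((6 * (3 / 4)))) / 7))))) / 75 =-7.10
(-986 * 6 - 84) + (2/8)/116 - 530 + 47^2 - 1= -2005407/464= -4322.00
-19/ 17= -1.12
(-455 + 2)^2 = 205209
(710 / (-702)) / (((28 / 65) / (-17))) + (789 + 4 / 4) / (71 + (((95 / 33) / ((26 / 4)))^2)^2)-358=-558385078186246583 / 1819049836477356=-306.97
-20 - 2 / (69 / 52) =-1484 / 69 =-21.51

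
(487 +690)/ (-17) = -1177/ 17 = -69.24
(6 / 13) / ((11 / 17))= 102 / 143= 0.71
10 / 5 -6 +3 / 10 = -37 / 10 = -3.70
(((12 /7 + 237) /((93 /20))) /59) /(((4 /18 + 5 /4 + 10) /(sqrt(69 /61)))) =401040*sqrt(4209) /322545979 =0.08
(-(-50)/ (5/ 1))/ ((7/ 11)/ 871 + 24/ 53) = 1015586/ 46063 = 22.05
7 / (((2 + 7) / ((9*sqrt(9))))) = 21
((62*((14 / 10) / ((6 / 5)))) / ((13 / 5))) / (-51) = -1085 / 1989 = -0.55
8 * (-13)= -104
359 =359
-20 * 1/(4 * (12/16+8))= -4/7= -0.57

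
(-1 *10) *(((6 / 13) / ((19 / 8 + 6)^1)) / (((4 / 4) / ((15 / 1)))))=-7200 / 871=-8.27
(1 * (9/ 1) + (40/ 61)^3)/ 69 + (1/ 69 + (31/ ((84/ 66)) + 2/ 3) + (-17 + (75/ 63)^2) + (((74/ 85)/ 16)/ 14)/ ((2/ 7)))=2614771684097/ 272268249120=9.60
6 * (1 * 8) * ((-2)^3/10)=-192/5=-38.40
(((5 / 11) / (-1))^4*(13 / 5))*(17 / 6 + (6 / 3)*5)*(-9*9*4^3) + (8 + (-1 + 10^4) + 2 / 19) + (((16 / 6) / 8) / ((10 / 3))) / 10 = 6633793789 / 2528900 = 2623.19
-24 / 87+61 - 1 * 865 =-23324 / 29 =-804.28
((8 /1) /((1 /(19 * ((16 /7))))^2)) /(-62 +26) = -184832 /441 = -419.12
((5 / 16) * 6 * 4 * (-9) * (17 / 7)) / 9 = -255 / 14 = -18.21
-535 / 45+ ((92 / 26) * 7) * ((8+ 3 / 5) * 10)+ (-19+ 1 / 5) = 1228187 / 585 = 2099.46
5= 5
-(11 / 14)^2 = -121 / 196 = -0.62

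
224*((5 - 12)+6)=-224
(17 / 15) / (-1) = -17 / 15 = -1.13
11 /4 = 2.75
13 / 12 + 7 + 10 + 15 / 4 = 131 / 6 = 21.83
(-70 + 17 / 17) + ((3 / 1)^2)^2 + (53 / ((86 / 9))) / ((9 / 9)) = 1509 / 86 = 17.55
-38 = -38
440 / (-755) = -88 / 151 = -0.58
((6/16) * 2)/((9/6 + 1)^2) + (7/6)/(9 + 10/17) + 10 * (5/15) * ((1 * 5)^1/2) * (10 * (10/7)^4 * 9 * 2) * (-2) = -733485812491/58704450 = -12494.55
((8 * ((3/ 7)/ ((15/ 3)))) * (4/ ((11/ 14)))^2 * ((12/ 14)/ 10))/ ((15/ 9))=13824/ 15125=0.91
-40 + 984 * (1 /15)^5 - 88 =-32399672 /253125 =-128.00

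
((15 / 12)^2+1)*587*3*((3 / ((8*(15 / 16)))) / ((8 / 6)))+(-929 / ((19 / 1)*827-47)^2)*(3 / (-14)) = 31009695810403 / 22906198560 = 1353.77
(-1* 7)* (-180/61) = 1260/61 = 20.66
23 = 23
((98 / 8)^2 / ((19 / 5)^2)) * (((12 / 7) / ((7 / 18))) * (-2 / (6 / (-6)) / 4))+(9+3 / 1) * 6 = 137043 / 1444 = 94.91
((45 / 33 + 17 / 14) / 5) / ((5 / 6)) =1191 / 1925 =0.62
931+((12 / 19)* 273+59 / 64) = 1342881 / 1216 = 1104.34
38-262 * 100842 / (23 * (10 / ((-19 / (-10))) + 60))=-125226929 / 7130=-17563.38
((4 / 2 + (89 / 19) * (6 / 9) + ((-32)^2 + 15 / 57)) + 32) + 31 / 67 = 4055200 / 3819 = 1061.85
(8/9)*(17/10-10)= -332/45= -7.38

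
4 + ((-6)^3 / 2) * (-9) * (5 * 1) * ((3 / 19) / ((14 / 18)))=990.62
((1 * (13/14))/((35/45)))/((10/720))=4212/49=85.96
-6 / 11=-0.55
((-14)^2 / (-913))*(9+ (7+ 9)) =-5.37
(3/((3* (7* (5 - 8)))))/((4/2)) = -1/42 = -0.02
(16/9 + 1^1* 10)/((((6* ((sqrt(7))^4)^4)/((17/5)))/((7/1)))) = 901/111178305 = 0.00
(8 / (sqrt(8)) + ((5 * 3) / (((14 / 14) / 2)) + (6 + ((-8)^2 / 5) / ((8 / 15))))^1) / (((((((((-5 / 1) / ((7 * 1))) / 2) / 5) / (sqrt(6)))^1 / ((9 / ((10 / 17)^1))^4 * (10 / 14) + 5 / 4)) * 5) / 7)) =3835991467 * sqrt(6) * (-30 - sqrt(2)) / 2500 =-118069966.72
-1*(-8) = 8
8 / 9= 0.89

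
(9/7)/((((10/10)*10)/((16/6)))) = 12/35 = 0.34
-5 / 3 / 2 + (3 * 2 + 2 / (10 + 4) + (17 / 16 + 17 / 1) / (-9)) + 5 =8369 / 1008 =8.30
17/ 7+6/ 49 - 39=-1786/ 49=-36.45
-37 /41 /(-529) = 37 /21689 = 0.00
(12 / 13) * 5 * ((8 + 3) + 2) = 60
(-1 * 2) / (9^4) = -2 / 6561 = -0.00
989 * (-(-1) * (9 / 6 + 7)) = 16813 / 2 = 8406.50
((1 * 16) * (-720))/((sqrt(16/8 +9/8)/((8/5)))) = -10426.71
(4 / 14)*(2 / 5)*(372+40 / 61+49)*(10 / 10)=102884 / 2135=48.19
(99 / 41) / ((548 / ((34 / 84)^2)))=3179 / 4403728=0.00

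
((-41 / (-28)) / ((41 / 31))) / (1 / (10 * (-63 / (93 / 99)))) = -1485 / 2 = -742.50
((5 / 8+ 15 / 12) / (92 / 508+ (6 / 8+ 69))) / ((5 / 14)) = 381 / 5075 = 0.08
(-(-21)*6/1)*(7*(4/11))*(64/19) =225792/209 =1080.34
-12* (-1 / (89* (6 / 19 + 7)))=228 / 12371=0.02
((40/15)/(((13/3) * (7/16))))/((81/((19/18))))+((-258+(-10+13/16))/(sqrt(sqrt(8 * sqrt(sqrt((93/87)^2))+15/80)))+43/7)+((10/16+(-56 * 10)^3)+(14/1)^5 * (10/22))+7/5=-175371683.03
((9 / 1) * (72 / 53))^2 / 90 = 23328 / 14045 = 1.66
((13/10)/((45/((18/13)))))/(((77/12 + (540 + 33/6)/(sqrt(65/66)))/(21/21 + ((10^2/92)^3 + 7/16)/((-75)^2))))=-33226076793/39096473717337500 + 1195043399379 * sqrt(4290)/1075153027226781250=0.00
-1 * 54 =-54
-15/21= -5/7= -0.71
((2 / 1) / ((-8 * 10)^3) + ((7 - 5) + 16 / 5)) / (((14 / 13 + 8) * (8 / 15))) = 1.07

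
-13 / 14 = -0.93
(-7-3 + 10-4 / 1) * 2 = -8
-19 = -19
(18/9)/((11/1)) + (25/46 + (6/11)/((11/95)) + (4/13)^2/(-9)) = 45931841/8465886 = 5.43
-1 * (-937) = 937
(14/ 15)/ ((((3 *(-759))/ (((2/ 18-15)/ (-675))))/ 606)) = -378952/ 69163875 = -0.01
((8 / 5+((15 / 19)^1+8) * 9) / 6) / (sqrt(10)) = 7667 * sqrt(10) / 5700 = 4.25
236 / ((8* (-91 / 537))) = -31683 / 182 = -174.08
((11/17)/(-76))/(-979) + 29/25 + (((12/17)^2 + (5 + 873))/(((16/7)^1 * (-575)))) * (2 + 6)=-4706638457/1124007700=-4.19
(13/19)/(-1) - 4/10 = -1.08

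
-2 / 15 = -0.13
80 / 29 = 2.76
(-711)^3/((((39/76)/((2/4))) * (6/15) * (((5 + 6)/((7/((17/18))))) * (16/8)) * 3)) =-239017911615/2431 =-98320819.26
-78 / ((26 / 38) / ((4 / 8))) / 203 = -57 / 203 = -0.28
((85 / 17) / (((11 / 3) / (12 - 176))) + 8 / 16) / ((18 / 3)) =-4909 / 132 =-37.19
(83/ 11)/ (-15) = -83/ 165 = -0.50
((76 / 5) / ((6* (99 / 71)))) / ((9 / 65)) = 35074 / 2673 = 13.12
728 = 728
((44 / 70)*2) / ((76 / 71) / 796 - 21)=-310838 / 5192075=-0.06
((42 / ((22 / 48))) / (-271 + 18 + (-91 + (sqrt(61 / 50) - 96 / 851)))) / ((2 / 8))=-50240098944000 / 47164910141129 - 14599892160 * sqrt(122) / 47164910141129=-1.07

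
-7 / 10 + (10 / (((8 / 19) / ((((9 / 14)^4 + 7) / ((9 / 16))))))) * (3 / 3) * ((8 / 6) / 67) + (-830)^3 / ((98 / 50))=-12670942635454513 / 43434090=-291728055.90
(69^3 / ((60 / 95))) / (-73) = -2080557 / 292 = -7125.20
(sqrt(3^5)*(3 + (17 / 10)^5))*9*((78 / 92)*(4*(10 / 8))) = 5433028263*sqrt(3) / 920000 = 10228.57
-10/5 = -2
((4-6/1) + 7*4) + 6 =32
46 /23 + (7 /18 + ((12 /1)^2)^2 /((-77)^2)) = 628195 /106722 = 5.89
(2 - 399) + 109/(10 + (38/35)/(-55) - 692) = -521426361/1312888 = -397.16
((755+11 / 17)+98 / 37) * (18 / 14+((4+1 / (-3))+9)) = 139751624 / 13209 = 10580.03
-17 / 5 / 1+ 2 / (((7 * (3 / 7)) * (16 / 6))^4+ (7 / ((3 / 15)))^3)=-798497 / 234855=-3.40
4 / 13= 0.31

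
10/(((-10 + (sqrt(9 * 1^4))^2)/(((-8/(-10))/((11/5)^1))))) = -40/11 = -3.64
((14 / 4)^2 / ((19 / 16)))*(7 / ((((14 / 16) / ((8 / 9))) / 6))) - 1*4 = 24860 / 57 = 436.14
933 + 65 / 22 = 20591 / 22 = 935.95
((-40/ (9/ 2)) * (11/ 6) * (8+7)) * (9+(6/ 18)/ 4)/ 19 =-59950/ 513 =-116.86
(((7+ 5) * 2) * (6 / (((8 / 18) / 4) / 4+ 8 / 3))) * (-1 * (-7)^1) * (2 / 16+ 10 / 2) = 185976 / 97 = 1917.28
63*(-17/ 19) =-1071/ 19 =-56.37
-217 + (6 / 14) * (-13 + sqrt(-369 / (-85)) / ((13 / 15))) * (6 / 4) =-3155 / 14 + 81 * sqrt(3485) / 3094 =-223.81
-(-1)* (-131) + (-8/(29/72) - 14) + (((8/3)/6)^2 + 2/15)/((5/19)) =-9607691/58725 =-163.60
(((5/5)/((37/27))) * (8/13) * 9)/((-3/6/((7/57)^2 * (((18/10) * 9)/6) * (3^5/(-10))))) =34720812/4341025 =8.00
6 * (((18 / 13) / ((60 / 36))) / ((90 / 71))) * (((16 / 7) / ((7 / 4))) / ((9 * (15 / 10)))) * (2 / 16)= 2272 / 47775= 0.05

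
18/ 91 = 0.20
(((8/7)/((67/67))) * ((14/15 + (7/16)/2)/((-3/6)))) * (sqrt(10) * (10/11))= -79 * sqrt(10)/33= -7.57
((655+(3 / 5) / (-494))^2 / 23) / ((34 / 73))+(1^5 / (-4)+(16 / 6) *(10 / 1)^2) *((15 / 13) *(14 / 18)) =1729916956667963 / 42938134200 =40288.59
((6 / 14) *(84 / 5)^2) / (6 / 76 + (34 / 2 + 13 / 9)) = 147744 / 22625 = 6.53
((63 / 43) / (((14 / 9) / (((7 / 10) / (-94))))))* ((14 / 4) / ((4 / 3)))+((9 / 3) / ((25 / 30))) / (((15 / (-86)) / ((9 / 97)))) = -606448431 / 313659200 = -1.93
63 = 63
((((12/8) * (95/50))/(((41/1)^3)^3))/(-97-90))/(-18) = 19/7346450607800484840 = 0.00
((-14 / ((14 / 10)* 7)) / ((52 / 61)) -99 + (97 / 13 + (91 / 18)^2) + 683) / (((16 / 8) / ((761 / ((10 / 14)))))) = 1062052361 / 3240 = 327793.94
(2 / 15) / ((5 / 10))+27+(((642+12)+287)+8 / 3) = 14564 / 15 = 970.93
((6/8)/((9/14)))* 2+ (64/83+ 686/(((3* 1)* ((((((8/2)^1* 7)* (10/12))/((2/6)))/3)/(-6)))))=-69341/1245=-55.70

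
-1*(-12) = 12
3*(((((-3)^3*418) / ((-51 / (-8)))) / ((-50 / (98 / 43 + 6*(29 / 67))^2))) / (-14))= -4454500773888 / 24692978975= -180.40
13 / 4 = 3.25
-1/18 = -0.06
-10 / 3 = -3.33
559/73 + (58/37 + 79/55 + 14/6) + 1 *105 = 117.99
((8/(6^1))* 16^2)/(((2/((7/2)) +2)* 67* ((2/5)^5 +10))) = 5600000/28294569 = 0.20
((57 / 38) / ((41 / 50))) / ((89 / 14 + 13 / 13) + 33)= 210 / 4633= 0.05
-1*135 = -135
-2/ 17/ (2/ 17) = -1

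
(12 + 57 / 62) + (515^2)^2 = 4361346639551 / 62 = 70344300637.92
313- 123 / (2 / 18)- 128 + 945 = 23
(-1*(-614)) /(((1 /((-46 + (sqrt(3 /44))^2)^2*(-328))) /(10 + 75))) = -4369923003695 /121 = -36115066146.24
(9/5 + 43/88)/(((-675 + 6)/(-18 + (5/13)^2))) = 3038119/49746840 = 0.06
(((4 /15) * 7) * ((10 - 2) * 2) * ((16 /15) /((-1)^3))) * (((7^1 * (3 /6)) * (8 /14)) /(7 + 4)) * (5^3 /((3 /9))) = -71680 /33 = -2172.12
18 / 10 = 9 / 5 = 1.80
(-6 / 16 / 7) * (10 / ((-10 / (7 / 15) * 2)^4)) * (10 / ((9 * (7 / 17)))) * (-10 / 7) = 119 / 194400000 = 0.00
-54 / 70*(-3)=81 / 35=2.31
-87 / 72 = -29 / 24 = -1.21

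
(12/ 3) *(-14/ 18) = -28/ 9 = -3.11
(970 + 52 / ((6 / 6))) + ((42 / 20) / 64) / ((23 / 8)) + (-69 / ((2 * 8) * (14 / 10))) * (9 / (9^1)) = 1640479 / 1610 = 1018.93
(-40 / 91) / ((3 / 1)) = -40 / 273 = -0.15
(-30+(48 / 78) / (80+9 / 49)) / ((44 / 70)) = -26808565 / 561847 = -47.72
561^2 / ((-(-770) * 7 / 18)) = 257499 / 245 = 1051.02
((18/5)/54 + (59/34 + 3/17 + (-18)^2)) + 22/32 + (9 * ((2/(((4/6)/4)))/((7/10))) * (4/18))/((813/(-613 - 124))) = 2287759109/7739760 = 295.59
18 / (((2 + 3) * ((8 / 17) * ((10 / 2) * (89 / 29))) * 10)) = 4437 / 89000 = 0.05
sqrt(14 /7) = sqrt(2) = 1.41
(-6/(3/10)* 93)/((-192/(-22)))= -1705/8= -213.12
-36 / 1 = -36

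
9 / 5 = 1.80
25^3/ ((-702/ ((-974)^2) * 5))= -1482306250/ 351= -4223094.73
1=1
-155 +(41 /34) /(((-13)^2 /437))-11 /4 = -1777029 /11492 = -154.63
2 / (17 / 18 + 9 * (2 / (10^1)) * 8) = 180 / 1381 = 0.13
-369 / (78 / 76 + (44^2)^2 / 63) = -21546 / 3473905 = -0.01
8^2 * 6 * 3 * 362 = 417024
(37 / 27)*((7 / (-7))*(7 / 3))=-259 / 81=-3.20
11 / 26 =0.42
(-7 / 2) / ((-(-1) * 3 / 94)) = -109.67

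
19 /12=1.58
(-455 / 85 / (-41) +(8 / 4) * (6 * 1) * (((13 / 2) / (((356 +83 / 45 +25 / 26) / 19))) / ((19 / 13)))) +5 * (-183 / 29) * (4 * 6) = -6400466935303 / 8485478039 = -754.28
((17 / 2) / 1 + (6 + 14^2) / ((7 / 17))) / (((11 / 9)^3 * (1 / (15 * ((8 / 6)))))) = 50935230 / 9317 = 5466.91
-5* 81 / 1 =-405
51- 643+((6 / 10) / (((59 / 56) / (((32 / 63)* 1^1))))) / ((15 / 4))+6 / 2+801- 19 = 2563099 / 13275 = 193.08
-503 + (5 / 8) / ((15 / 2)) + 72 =-5171 / 12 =-430.92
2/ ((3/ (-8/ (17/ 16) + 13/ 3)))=-326/ 153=-2.13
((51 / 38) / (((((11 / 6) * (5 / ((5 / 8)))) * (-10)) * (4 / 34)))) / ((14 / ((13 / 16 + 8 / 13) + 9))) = -5641569 / 97377280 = -0.06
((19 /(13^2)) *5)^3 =857375 /4826809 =0.18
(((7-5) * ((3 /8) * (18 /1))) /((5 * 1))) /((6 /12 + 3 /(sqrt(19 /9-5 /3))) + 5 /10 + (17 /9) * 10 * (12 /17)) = 0.14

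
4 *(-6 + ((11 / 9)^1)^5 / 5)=-6441676 / 295245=-21.82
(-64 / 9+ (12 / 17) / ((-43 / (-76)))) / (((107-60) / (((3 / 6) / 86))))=-9644 / 13296159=-0.00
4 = 4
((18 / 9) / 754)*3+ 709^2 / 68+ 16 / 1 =189921117 / 25636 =7408.38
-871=-871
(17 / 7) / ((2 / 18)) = 153 / 7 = 21.86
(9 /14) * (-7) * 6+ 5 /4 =-103 /4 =-25.75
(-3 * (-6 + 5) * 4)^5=248832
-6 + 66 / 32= -63 / 16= -3.94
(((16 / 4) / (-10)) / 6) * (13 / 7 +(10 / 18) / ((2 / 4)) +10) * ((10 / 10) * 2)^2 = -3.46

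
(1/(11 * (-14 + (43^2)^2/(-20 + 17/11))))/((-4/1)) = 0.00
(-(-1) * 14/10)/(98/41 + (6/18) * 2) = 861/1880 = 0.46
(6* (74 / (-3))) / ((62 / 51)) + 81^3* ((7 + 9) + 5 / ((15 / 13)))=334981203 / 31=10805845.26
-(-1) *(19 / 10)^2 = 361 / 100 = 3.61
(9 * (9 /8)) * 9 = 729 /8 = 91.12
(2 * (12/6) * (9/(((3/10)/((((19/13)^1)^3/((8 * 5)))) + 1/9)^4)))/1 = 522776130623750963556/3552386272023258150625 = 0.15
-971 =-971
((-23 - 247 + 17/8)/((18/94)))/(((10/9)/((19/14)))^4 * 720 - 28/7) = -4.38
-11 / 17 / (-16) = 11 / 272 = 0.04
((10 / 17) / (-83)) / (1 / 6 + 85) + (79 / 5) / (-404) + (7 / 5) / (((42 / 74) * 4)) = 126160495 / 218469363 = 0.58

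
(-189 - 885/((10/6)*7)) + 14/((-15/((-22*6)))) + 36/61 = -141.07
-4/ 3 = -1.33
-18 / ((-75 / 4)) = 24 / 25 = 0.96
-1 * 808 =-808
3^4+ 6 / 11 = 897 / 11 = 81.55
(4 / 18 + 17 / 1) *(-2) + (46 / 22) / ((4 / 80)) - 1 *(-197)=204.37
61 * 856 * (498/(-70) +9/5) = -9712176/35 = -277490.74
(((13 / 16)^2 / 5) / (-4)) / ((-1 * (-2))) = -169 / 10240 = -0.02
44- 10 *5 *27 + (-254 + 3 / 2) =-3117 / 2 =-1558.50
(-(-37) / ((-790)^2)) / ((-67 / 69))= -0.00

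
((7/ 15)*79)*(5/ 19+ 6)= 65807/ 285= 230.90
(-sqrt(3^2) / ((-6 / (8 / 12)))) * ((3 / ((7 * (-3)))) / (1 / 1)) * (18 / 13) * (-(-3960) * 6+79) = -143034 / 91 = -1571.80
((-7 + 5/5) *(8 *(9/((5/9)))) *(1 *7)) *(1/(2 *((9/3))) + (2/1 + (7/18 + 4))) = -178416/5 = -35683.20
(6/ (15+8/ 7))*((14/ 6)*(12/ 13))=1176/ 1469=0.80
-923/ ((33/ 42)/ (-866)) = 11190452/ 11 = 1017313.82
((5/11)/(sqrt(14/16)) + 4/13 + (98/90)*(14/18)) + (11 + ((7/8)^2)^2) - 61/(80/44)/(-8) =10*sqrt(14)/77 + 365200753/21565440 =17.42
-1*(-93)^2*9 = -77841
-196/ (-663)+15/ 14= 12689/ 9282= 1.37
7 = 7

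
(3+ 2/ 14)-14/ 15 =232/ 105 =2.21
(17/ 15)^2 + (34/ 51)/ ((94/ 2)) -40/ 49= 249917/ 518175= 0.48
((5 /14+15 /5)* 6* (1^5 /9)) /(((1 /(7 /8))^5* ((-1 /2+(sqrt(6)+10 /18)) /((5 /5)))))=-338541 /31834112+3046869* sqrt(6) /15917056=0.46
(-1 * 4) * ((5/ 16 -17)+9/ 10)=1263/ 20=63.15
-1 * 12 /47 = -12 /47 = -0.26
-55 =-55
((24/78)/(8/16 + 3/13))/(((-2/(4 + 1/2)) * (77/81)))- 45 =-67293/1463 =-46.00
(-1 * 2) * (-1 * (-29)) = -58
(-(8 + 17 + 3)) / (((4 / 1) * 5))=-7 / 5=-1.40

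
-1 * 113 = -113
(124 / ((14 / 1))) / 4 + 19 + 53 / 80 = 12251 / 560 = 21.88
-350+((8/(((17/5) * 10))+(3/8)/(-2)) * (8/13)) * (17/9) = -349.94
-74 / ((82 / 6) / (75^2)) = -1248750 / 41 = -30457.32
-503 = -503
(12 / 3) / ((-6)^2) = 1 / 9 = 0.11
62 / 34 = 31 / 17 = 1.82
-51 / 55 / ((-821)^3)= 51 / 30436321355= 0.00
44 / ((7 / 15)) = 660 / 7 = 94.29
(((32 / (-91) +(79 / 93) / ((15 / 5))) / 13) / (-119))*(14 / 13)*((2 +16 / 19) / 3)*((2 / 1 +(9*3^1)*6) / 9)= 1140784 / 1385909343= 0.00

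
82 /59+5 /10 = 223 /118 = 1.89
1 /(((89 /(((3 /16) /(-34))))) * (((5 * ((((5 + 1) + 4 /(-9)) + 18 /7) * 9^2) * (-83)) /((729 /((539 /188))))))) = 11421 /198033059840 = 0.00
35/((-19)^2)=35/361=0.10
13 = 13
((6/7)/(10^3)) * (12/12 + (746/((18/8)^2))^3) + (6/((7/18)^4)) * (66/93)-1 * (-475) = 22440253423022501/6592614178500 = 3403.85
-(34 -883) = 849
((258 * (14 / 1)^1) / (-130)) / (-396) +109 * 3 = 1403131 / 4290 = 327.07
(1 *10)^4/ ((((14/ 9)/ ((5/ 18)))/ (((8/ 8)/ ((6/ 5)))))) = 31250/ 21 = 1488.10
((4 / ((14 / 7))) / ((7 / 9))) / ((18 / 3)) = 3 / 7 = 0.43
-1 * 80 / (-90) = 8 / 9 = 0.89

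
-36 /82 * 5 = -90 /41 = -2.20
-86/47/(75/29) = -0.71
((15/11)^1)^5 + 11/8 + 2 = 10423377/1288408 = 8.09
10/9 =1.11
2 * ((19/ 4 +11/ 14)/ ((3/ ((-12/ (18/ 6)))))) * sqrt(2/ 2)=-310/ 21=-14.76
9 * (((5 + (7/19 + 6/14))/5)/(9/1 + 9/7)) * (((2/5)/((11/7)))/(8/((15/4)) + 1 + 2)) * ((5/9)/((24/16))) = 257/13794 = 0.02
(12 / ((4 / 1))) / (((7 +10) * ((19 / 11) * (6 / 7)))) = 77 / 646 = 0.12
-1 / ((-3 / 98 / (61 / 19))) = 5978 / 57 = 104.88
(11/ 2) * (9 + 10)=209/ 2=104.50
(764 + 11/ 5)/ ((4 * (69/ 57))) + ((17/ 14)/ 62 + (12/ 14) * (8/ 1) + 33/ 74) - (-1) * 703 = 1603943013/ 1846670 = 868.56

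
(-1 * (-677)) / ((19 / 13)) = 8801 / 19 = 463.21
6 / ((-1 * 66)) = -1 / 11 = -0.09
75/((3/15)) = 375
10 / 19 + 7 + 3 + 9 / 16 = 3371 / 304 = 11.09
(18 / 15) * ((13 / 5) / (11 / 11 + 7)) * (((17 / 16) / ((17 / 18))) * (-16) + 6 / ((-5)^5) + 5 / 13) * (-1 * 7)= 15029763 / 312500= 48.10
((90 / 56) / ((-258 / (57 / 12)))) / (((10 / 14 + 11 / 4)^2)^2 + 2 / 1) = -260680 / 1286539833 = -0.00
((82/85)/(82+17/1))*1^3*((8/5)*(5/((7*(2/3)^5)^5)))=3859870331907/32955789475840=0.12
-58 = -58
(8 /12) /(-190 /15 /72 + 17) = 72 /1817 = 0.04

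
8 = 8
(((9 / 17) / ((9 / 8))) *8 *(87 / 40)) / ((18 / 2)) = 232 / 255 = 0.91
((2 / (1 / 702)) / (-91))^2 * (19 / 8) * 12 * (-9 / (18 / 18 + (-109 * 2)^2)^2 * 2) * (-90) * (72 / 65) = 7754787072 / 1438744523125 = 0.01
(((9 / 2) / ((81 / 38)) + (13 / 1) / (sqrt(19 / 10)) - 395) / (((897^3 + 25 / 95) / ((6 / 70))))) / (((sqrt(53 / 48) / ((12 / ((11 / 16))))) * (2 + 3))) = -2149888 * sqrt(159) / 174882980670475 + 3744 * sqrt(30210) / 174882980670475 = -0.00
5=5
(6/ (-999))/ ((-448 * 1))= 1/ 74592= 0.00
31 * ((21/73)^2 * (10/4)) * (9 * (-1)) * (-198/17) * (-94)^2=538150438980/90593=5940309.28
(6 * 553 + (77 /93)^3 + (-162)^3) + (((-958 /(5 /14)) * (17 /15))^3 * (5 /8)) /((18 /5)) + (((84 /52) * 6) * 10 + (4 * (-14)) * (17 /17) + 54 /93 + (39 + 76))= -287153366680394618632 /58818605625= -4882015879.65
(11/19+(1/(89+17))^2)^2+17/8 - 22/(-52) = 1708334416655/592480437328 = 2.88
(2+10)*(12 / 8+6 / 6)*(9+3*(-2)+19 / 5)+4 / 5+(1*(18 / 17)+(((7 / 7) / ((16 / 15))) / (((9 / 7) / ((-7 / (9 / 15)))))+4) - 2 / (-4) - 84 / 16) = 2406407 / 12240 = 196.60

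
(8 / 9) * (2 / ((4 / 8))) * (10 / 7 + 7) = 1888 / 63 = 29.97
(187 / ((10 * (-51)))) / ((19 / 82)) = -451 / 285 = -1.58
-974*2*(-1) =1948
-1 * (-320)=320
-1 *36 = -36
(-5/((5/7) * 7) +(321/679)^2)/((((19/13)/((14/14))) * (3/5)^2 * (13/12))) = -35800000/26279337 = -1.36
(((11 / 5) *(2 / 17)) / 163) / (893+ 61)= 11 / 6608835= 0.00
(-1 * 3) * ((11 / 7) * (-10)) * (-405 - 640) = -344850 / 7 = -49264.29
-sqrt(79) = -8.89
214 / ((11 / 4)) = 856 / 11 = 77.82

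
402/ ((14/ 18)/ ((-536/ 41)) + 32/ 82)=79509168/ 65417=1215.42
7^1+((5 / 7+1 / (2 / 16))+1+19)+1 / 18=4507 / 126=35.77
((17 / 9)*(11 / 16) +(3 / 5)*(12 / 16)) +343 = 248219 / 720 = 344.75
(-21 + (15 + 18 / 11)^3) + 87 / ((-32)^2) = 4583.51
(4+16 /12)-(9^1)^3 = -2171 /3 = -723.67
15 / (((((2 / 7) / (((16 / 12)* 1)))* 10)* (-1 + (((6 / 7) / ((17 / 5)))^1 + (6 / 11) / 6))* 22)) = -833 / 1720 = -0.48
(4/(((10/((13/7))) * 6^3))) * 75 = 65/252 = 0.26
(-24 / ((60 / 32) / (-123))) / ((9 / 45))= 7872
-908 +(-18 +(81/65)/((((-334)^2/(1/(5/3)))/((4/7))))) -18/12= -927.50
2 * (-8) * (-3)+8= 56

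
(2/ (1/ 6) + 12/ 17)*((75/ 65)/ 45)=72/ 221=0.33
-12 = -12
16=16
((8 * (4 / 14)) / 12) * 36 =48 / 7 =6.86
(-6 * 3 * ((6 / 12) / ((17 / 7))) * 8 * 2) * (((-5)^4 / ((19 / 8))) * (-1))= 15603.72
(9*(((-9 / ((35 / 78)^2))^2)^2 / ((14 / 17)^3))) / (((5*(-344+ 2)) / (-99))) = 273268035913168813703472 / 73377359603515625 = 3724146.49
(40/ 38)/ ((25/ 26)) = 104/ 95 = 1.09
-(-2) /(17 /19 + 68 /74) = 1406 /1275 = 1.10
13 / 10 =1.30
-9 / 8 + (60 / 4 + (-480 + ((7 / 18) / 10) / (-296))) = -24835147 / 53280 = -466.13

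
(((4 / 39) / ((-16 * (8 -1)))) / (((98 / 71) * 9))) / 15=-71 / 14447160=-0.00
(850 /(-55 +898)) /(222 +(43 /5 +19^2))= 125 /73341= 0.00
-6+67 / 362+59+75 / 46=228197 / 4163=54.82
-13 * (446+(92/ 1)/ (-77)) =-445250/ 77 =-5782.47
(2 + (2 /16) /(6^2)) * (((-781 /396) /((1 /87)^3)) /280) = -999144163 /107520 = -9292.64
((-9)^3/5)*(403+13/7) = -2065986/35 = -59028.17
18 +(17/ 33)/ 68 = 2377/ 132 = 18.01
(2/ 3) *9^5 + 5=39371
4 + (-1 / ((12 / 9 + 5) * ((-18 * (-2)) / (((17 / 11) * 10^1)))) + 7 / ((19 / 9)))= 9089 / 1254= 7.25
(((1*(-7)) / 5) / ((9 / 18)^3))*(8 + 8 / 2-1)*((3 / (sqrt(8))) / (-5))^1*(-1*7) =-3234*sqrt(2) / 25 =-182.94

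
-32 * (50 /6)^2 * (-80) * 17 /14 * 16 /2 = 108800000 /63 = 1726984.13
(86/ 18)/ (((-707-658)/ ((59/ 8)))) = -2537/ 98280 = -0.03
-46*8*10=-3680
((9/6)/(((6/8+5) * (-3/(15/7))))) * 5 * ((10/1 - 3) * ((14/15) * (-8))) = 48.70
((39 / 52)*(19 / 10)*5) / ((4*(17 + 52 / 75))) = 4275 / 42464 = 0.10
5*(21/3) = 35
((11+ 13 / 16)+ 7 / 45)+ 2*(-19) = -18743 / 720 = -26.03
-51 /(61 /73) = -3723 /61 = -61.03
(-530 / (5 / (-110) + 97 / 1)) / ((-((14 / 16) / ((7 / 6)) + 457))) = 46640 / 3905523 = 0.01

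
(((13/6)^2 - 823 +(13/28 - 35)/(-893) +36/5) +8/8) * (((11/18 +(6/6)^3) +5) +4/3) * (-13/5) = 847212344693/50633100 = 16732.38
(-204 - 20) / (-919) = 224 / 919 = 0.24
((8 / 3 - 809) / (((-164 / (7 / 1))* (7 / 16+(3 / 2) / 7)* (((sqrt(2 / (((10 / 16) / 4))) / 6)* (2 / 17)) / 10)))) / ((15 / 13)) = 638911* sqrt(5) / 219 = 6523.51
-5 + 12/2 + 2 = 3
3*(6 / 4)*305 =2745 / 2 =1372.50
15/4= 3.75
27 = 27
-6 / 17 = -0.35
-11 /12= -0.92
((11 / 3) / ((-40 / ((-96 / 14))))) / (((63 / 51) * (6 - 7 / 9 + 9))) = 561 / 15680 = 0.04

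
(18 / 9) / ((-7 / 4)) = -8 / 7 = -1.14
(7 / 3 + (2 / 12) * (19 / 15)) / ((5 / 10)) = 229 / 45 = 5.09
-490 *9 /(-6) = 735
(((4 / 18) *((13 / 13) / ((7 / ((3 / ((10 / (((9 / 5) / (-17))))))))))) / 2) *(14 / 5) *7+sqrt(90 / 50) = -21 / 2125+3 *sqrt(5) / 5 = 1.33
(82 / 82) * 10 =10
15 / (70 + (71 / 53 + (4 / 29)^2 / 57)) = 7621983 / 36250129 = 0.21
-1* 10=-10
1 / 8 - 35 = -279 / 8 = -34.88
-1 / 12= -0.08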